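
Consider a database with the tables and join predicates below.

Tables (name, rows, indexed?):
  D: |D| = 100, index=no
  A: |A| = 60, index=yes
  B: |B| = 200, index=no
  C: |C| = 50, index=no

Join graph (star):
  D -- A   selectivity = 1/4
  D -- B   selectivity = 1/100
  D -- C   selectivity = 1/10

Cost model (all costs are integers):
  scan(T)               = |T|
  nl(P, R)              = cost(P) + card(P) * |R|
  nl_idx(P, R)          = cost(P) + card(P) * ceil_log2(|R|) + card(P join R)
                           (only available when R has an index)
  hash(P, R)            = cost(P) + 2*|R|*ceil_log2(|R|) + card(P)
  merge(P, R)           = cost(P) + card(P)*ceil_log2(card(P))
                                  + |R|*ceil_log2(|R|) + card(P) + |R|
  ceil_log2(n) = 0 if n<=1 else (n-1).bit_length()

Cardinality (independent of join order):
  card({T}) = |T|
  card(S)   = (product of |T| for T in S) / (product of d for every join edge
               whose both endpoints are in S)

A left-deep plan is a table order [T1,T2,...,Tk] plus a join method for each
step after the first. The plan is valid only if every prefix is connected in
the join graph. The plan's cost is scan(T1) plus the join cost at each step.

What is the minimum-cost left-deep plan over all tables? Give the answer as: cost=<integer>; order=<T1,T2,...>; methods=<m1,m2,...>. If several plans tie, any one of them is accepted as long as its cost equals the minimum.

Selinger DP (subsets sized 1..n):
  {D}: scan cost=100, card=100
  {A}: scan cost=60, card=60
  {B}: scan cost=200, card=200
  {C}: scan cost=50, card=50
  {AD}: card=1500; try (A,hash)→920, (D,merge)→1280, (A,merge)→1320, (D,hash)→1520, (A,nl_idx)→2200, (D,nl)→6060 …(+1); best=920 via (A,hash)
  {BD}: card=200; try (D,hash)→1800, (B,merge)→2700, (D,merge)→2800, (B,hash)→3400, (B,nl)→20100, (D,nl)→20200; best=1800 via (D,hash)
  {CD}: card=500; try (C,hash)→800, (D,merge)→1200, (C,merge)→1250, (D,hash)→1500, (D,nl)→5050, (C,nl)→5100; best=800 via (C,hash)
  {ABD}: card=3000; try (A,hash)→2720, (A,merge)→4020, (B,hash)→5620, (A,nl_idx)→6000, (A,nl)→13800, (B,merge)→20720 …(+1); best=2720 via (A,hash)
  {ACD}: card=7500; try (A,hash)→2020, (C,hash)→3020, (A,merge)→6220, (A,nl_idx)→11300, (C,merge)→19270, (A,nl)→30800 …(+1); best=2020 via (A,hash)
  {BCD}: card=1000; try (C,hash)→2600, (C,merge)→3950, (B,hash)→4500, (B,merge)→7600, (C,nl)→11800, (B,nl)→100800; best=2600 via (C,hash)
  {ABCD}: card=15000; try (A,hash)→4320, (C,hash)→6320, (B,hash)→12720, (A,merge)→14020, (A,nl_idx)→23600, (C,merge)→42070 …(+4); best=4320 via (A,hash)

cost=4320; order=B,D,C,A; methods=hash,hash,hash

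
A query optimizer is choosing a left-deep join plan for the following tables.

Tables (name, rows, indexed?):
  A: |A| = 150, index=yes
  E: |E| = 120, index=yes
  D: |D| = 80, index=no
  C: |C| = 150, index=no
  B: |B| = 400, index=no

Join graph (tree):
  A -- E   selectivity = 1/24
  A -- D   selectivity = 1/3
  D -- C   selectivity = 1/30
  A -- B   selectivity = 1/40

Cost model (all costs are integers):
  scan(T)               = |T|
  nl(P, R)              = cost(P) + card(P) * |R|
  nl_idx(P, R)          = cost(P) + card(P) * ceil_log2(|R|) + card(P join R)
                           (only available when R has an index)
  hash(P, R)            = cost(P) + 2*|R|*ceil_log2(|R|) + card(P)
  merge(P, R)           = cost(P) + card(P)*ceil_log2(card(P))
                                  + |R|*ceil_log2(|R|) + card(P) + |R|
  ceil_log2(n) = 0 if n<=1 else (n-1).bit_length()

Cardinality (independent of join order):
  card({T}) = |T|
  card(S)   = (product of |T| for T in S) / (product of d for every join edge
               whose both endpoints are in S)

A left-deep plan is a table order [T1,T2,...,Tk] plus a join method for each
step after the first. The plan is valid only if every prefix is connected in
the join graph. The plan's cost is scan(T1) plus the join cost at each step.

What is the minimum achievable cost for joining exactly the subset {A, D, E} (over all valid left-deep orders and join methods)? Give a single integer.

Selinger DP over subsets of {A,D,E}:
  {A}: scan cost=150, card=150
  {E}: scan cost=120, card=120
  {D}: scan cost=80, card=80
  {AE}: card=750; try (A,nl_idx)→1830, (E,nl_idx)→1950, (E,hash)→1980, (A,merge)→2430, (E,merge)→2460, (A,hash)→2640 …(+2); best=1830 via (A,nl_idx)
  {AD}: card=4000; try (D,hash)→1420, (A,merge)→2070, (D,merge)→2140, (A,hash)→2560, (A,nl_idx)→4720, (A,nl)→12080 …(+1); best=1420 via (D,hash)
  {ADE}: card=20000; try (D,hash)→3700, (E,hash)→7100, (D,merge)→10720, (E,nl_idx)→49420, (E,merge)→54380, (D,nl)→61830 …(+1); best=3700 via (D,hash)

3700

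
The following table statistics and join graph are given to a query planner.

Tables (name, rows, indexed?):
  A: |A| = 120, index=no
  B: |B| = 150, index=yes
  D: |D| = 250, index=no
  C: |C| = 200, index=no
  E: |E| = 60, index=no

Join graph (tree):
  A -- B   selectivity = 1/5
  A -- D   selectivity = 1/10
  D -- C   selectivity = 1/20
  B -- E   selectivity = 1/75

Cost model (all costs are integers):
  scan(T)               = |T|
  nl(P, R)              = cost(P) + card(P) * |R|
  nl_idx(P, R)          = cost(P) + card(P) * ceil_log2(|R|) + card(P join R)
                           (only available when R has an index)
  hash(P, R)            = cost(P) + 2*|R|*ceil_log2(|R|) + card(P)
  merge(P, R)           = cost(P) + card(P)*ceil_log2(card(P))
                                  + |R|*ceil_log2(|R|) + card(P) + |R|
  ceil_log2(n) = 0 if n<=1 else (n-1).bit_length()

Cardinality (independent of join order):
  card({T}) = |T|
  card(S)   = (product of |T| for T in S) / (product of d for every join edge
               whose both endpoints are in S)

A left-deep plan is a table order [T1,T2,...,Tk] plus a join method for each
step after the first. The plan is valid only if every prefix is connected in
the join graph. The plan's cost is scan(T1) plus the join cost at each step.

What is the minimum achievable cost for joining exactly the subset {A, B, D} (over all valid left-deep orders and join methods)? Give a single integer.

7580

Selinger DP over subsets of {A,B,D}:
  {A}: scan cost=120, card=120
  {B}: scan cost=150, card=150
  {D}: scan cost=250, card=250
  {AB}: card=3600; try (A,hash)→1980, (B,merge)→2430, (A,merge)→2460, (B,hash)→2640, (B,nl_idx)→4680, (B,nl)→18120 …(+1); best=1980 via (A,hash)
  {AD}: card=3000; try (A,hash)→2180, (D,merge)→3330, (A,merge)→3460, (D,hash)→4240, (D,nl)→30120, (A,nl)→30250; best=2180 via (A,hash)
  {ABD}: card=90000; try (B,hash)→7580, (D,hash)→9580, (B,merge)→42530, (D,merge)→51030, (B,nl_idx)→116180, (B,nl)→452180 …(+1); best=7580 via (B,hash)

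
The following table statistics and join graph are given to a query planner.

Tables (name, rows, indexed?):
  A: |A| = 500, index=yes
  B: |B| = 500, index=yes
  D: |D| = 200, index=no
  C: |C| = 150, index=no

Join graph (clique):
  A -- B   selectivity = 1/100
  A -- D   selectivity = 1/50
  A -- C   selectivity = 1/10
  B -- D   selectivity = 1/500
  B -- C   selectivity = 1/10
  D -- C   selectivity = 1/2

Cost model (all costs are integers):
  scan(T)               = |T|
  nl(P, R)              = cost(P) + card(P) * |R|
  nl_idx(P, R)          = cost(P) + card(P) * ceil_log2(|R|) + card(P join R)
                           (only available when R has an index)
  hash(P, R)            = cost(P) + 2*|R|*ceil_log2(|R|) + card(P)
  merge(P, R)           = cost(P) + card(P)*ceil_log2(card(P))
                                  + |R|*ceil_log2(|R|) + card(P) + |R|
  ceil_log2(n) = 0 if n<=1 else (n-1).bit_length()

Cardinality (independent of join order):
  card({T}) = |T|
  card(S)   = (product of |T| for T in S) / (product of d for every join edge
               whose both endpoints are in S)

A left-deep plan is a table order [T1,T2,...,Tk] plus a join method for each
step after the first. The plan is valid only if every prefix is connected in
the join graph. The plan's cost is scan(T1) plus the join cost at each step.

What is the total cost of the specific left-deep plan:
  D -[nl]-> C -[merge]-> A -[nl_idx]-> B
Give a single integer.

step 1: scan D: cost=200, card=200
step 2: join C via nl
    card(P join C) = 200*150/(2) = 15000
    cost = 200 + 200*150 = 30200
step 3: join A via merge
    card(P join A) = 15000*500/(50*10) = 15000
    cost = 30200 + 15000*14 + 500*9 + 15000 + 500 = 260200
step 4: join B via nl_idx
    card(P join B) = 15000*500/(100*500*10) = 15
    cost = 260200 + 15000*9 + 15 = 395215

395215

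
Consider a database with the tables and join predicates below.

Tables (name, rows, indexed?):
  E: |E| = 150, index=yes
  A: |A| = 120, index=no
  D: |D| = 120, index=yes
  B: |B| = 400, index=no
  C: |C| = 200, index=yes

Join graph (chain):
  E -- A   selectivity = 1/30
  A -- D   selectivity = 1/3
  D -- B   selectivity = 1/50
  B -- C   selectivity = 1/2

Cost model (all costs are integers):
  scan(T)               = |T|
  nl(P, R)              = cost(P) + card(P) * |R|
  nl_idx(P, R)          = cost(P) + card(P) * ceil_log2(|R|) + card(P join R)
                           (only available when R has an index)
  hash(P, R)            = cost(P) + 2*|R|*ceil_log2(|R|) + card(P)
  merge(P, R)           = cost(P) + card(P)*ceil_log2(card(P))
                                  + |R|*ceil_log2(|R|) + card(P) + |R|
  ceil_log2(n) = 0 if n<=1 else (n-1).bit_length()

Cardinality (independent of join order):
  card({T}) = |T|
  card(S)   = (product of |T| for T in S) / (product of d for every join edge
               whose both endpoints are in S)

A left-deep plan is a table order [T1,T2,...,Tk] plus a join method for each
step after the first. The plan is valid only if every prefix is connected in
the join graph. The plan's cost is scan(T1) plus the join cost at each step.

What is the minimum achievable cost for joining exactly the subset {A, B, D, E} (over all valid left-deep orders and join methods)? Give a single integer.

Selinger DP over subsets of {A,B,D,E}:
  {E}: scan cost=150, card=150
  {A}: scan cost=120, card=120
  {D}: scan cost=120, card=120
  {B}: scan cost=400, card=400
  {AE}: card=600; try (E,nl_idx)→1680, (A,hash)→1980, (E,merge)→2430, (A,merge)→2460, (E,hash)→2640, (E,nl)→18120 …(+1); best=1680 via (E,nl_idx)
  {AD}: card=4800; try (D,hash)→1920, (A,hash)→1920, (D,merge)→2040, (A,merge)→2040, (D,nl_idx)→5760, (D,nl)→14520 …(+1); best=1920 via (D,hash)
  {BD}: card=960; try (D,hash)→2480, (D,nl_idx)→4160, (B,merge)→5080, (D,merge)→5360, (B,hash)→7440, (B,nl)→48120 …(+1); best=2480 via (D,hash)
  {ADE}: card=24000; try (D,hash)→3960, (E,hash)→9120, (D,merge)→9240, (D,nl_idx)→29880, (E,nl_idx)→64320, (E,merge)→70470 …(+2); best=3960 via (D,hash)
  {ABD}: card=38400; try (A,hash)→5120, (B,hash)→13920, (A,merge)→14000, (B,merge)→73120, (A,nl)→117680, (B,nl)→1921920; best=5120 via (A,hash)
  {ABDE}: card=192000; try (B,hash)→35160, (E,hash)→45920, (B,merge)→391960, (E,nl_idx)→504320, (E,merge)→659270, (E,nl)→5765120 …(+1); best=35160 via (B,hash)

35160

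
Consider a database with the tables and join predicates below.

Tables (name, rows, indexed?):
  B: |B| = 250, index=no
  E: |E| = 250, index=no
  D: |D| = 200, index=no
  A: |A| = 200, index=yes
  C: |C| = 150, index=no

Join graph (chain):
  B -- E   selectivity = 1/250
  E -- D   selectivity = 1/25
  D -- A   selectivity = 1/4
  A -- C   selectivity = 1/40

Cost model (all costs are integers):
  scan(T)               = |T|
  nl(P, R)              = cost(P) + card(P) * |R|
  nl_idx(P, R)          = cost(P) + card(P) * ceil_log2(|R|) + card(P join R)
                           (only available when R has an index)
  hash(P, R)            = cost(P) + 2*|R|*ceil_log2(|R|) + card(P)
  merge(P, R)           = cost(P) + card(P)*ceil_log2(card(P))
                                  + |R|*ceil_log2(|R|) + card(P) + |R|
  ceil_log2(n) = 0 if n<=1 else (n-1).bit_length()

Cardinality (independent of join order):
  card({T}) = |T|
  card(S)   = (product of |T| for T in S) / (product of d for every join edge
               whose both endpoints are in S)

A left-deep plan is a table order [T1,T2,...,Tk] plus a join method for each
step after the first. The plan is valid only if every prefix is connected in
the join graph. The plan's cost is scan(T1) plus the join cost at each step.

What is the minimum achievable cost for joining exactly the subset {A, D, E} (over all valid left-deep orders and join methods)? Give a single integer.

8900

Selinger DP over subsets of {A,D,E}:
  {E}: scan cost=250, card=250
  {D}: scan cost=200, card=200
  {A}: scan cost=200, card=200
  {DE}: card=2000; try (D,hash)→3700, (E,merge)→4250, (D,merge)→4300, (E,hash)→4400, (E,nl)→50200, (D,nl)→50250; best=3700 via (D,hash)
  {AD}: card=10000; try (D,hash)→3600, (A,hash)→3600, (D,merge)→3800, (A,merge)→3800, (A,nl_idx)→11800, (D,nl)→40200 …(+1); best=3600 via (D,hash)
  {ADE}: card=100000; try (A,hash)→8900, (E,hash)→17600, (A,merge)→29500, (A,nl_idx)→119700, (E,merge)→155850, (A,nl)→403700 …(+1); best=8900 via (A,hash)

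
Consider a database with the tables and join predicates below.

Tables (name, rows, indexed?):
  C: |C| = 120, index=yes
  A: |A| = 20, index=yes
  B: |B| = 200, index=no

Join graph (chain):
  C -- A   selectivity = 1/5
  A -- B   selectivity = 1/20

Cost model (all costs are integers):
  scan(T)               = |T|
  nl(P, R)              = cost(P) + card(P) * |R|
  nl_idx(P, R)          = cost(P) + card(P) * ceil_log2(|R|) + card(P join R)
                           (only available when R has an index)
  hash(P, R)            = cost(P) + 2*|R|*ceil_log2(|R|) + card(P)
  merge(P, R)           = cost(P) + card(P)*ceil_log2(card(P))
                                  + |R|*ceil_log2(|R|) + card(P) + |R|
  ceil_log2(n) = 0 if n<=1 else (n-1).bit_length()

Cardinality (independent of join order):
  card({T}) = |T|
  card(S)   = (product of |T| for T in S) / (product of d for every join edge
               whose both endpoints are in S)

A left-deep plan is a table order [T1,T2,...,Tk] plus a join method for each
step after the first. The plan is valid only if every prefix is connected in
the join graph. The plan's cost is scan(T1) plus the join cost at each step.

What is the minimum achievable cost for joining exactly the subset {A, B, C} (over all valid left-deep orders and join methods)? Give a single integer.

2480

Selinger DP over subsets of {A,B,C}:
  {C}: scan cost=120, card=120
  {A}: scan cost=20, card=20
  {B}: scan cost=200, card=200
  {AC}: card=480; try (A,hash)→440, (C,nl_idx)→640, (C,merge)→1100, (A,merge)→1200, (A,nl_idx)→1200, (C,hash)→1720 …(+2); best=440 via (A,hash)
  {AB}: card=200; try (A,hash)→600, (A,nl_idx)→1400, (B,merge)→1940, (A,merge)→2120, (B,hash)→3240, (B,nl)→4020 …(+1); best=600 via (A,hash)
  {ABC}: card=4800; try (C,hash)→2480, (C,merge)→3360, (B,hash)→4120, (C,nl_idx)→6800, (B,merge)→7040, (C,nl)→24600 …(+1); best=2480 via (C,hash)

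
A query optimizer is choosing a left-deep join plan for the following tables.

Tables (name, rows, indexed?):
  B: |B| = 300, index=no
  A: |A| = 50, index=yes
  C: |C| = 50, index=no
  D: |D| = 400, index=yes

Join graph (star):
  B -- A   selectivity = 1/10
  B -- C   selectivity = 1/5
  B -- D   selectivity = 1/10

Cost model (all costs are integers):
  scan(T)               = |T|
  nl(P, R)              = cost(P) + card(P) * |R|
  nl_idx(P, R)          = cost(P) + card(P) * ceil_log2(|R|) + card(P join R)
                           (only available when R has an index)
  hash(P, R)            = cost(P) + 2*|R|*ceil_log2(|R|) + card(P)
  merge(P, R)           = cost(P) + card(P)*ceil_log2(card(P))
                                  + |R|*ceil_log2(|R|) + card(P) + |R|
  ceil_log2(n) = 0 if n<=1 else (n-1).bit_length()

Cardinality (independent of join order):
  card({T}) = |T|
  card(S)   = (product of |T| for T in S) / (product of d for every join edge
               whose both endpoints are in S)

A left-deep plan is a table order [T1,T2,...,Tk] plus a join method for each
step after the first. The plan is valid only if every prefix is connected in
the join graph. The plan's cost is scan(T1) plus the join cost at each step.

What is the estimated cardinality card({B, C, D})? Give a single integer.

120000

Tables in S: B(300), C(50), D(400)
Edges inside S: B-C(d=5), B-D(d=10)
numerator = 300 * 50 * 400 = 6000000
denominator = 5 * 10 = 50
card(S) = 6000000 / 50 = 120000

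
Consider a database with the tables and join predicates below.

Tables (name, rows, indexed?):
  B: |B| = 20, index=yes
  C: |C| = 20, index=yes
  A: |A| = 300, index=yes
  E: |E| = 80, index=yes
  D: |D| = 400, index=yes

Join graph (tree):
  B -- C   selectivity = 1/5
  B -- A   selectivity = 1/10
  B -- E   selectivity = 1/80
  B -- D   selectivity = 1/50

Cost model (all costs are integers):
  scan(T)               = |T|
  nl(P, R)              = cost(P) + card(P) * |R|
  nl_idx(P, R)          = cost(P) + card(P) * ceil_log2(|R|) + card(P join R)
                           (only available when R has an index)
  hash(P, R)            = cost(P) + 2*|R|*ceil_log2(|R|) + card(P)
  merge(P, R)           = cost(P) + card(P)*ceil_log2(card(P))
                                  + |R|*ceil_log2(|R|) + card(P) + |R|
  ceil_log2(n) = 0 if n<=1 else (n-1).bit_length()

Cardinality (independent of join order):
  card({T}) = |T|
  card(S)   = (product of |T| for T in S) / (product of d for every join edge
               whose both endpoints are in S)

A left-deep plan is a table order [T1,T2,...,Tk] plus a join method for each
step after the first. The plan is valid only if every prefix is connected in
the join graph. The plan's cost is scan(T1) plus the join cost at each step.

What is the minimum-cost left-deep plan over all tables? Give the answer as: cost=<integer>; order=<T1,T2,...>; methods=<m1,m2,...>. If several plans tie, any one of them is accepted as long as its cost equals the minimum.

cost=6920; order=B,E,D,C,A; methods=nl_idx,nl_idx,hash,hash

Selinger DP (subsets sized 1..n):
  {B}: scan cost=20, card=20
  {C}: scan cost=20, card=20
  {A}: scan cost=300, card=300
  {E}: scan cost=80, card=80
  {D}: scan cost=400, card=400
  {BC}: card=80; try (C,nl_idx)→200, (B,nl_idx)→200, (C,hash)→240, (B,hash)→240, (C,merge)→260, (B,merge)→260 …(+2); best=200 via (C,nl_idx)
  {AB}: card=600; try (B,hash)→800, (A,nl_idx)→800, (B,nl_idx)→2400, (A,merge)→3140, (B,merge)→3420, (A,hash)→5440 …(+2); best=800 via (B,hash)
  {BE}: card=20; try (E,nl_idx)→180, (B,hash)→360, (B,nl_idx)→500, (E,merge)→780, (B,merge)→840, (E,hash)→1160 …(+2); best=180 via (E,nl_idx)
  {BD}: card=160; try (D,nl_idx)→360, (B,hash)→1000, (B,nl_idx)→2560, (D,merge)→4140, (B,merge)→4520, (D,hash)→7240 …(+2); best=360 via (D,nl_idx)
  {ABC}: card=2400; try (C,hash)→1600, (A,nl_idx)→3320, (A,merge)→3840, (A,hash)→5680, (C,nl_idx)→6200, (C,merge)→7520 …(+2); best=1600 via (C,hash)
  {BCE}: card=80; try (C,nl_idx)→360, (C,hash)→400, (C,merge)→420, (C,nl)→580, (E,nl_idx)→840, (E,hash)→1400 …(+2); best=360 via (C,nl_idx)
  {BCD}: card=640; try (C,hash)→720, (D,nl_idx)→1560, (C,nl_idx)→1800, (C,merge)→1920, (C,nl)→3560, (D,merge)→4840 …(+2); best=720 via (C,hash)
  {ABE}: card=600; try (A,nl_idx)→960, (E,hash)→2520, (A,merge)→3300, (E,nl_idx)→5600, (A,hash)→5600, (A,nl)→6180 …(+2); best=960 via (A,nl_idx)
  {ABD}: card=4800; try (A,merge)→4800, (A,hash)→5920, (A,nl_idx)→6600, (D,hash)→8600, (D,nl_idx)→11000, (D,merge)→11400 …(+2); best=4800 via (A,merge)
  {BDE}: card=160; try (D,nl_idx)→520, (E,hash)→1640, (E,nl_idx)→1640, (E,merge)→2440, (D,merge)→4300, (D,hash)→7400 …(+2); best=520 via (D,nl_idx)
  {ABCE}: card=2400; try (C,hash)→1760, (A,nl_idx)→3480, (A,merge)→4000, (E,hash)→5120, (A,hash)→5840, (C,nl_idx)→6360 …(+6); best=1760 via (C,hash)
  {ABCD}: card=19200; try (A,hash)→6760, (C,hash)→9800, (A,merge)→10760, (D,hash)→11200, (A,nl_idx)→25680, (D,merge)→36800 …(+6); best=6760 via (A,hash)
  {BCDE}: card=640; try (C,hash)→880, (D,nl_idx)→1720, (C,nl_idx)→1960, (C,merge)→2080, (E,hash)→2480, (C,nl)→3720 …(+6); best=880 via (C,hash)
  {ABDE}: card=4800; try (A,merge)→4960, (A,hash)→6080, (A,nl_idx)→6760, (D,hash)→8760, (E,hash)→10720, (D,nl_idx)→11160 …(+6); best=4960 via (A,merge)
  {ABCDE}: card=19200; try (A,hash)→6920, (C,hash)→9960, (A,merge)→10920, (D,hash)→11360, (A,nl_idx)→25840, (E,hash)→27080 …(+10); best=6920 via (A,hash)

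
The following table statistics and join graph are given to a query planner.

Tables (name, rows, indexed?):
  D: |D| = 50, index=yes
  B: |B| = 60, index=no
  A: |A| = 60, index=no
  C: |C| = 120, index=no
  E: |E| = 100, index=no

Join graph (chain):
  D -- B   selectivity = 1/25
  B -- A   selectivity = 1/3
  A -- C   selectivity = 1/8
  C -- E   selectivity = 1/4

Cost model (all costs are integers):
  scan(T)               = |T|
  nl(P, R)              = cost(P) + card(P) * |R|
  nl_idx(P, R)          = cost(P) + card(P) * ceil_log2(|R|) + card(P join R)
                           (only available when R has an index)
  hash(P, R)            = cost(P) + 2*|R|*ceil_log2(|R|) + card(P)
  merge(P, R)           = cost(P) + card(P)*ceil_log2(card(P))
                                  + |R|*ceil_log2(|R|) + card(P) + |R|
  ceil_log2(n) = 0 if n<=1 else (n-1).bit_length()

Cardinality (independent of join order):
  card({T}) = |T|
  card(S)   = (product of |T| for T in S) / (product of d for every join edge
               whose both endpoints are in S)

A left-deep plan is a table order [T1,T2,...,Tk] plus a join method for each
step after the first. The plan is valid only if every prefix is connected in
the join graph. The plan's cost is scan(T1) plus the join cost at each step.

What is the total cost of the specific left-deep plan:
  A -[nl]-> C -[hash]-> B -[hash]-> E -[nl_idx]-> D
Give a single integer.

3628280

step 1: scan A: cost=60, card=60
step 2: join C via nl
    card(P join C) = 60*120/(8) = 900
    cost = 60 + 60*120 = 7260
step 3: join B via hash
    card(P join B) = 900*60/(3) = 18000
    cost = 7260 + 2*60*6 + 900 = 8880
step 4: join E via hash
    card(P join E) = 18000*100/(4) = 450000
    cost = 8880 + 2*100*7 + 18000 = 28280
step 5: join D via nl_idx
    card(P join D) = 450000*50/(25) = 900000
    cost = 28280 + 450000*6 + 900000 = 3628280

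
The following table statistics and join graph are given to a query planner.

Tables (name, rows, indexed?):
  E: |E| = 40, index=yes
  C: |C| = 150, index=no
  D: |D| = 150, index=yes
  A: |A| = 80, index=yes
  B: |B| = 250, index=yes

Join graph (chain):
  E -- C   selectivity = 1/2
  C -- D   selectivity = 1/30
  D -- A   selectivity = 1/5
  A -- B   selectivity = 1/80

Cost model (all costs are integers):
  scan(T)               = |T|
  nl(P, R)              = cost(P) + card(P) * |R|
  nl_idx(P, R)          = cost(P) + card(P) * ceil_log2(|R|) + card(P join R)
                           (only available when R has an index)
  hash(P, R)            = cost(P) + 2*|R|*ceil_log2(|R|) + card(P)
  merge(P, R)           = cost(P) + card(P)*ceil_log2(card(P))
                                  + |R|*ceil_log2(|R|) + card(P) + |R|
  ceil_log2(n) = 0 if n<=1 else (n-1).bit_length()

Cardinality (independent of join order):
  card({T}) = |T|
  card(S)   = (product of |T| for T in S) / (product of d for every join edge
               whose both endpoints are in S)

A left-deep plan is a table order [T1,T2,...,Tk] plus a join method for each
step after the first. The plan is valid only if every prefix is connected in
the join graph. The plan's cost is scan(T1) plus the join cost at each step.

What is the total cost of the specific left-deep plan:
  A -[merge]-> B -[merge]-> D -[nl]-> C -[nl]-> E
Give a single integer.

step 1: scan A: cost=80, card=80
step 2: join B via merge
    card(P join B) = 80*250/(80) = 250
    cost = 80 + 80*7 + 250*8 + 80 + 250 = 2970
step 3: join D via merge
    card(P join D) = 250*150/(5) = 7500
    cost = 2970 + 250*8 + 150*8 + 250 + 150 = 6570
step 4: join C via nl
    card(P join C) = 7500*150/(30) = 37500
    cost = 6570 + 7500*150 = 1131570
step 5: join E via nl
    card(P join E) = 37500*40/(2) = 750000
    cost = 1131570 + 37500*40 = 2631570

2631570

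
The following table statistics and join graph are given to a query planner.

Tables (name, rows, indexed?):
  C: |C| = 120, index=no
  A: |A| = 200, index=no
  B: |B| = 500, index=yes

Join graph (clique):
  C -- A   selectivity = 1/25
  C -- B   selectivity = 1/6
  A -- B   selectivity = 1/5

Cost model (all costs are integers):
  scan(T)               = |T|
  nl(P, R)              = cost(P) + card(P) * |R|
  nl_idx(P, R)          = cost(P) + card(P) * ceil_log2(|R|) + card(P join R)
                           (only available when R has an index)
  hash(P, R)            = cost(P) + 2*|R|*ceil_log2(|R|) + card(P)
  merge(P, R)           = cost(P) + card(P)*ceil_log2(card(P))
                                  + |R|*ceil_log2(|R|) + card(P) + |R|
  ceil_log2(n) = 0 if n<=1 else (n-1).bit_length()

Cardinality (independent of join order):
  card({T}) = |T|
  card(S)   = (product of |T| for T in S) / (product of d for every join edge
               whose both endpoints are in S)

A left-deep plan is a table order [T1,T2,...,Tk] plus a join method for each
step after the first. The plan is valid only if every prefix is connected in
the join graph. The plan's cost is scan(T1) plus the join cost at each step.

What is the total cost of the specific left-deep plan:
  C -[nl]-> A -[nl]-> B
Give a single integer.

step 1: scan C: cost=120, card=120
step 2: join A via nl
    card(P join A) = 120*200/(25) = 960
    cost = 120 + 120*200 = 24120
step 3: join B via nl
    card(P join B) = 960*500/(6*5) = 16000
    cost = 24120 + 960*500 = 504120

504120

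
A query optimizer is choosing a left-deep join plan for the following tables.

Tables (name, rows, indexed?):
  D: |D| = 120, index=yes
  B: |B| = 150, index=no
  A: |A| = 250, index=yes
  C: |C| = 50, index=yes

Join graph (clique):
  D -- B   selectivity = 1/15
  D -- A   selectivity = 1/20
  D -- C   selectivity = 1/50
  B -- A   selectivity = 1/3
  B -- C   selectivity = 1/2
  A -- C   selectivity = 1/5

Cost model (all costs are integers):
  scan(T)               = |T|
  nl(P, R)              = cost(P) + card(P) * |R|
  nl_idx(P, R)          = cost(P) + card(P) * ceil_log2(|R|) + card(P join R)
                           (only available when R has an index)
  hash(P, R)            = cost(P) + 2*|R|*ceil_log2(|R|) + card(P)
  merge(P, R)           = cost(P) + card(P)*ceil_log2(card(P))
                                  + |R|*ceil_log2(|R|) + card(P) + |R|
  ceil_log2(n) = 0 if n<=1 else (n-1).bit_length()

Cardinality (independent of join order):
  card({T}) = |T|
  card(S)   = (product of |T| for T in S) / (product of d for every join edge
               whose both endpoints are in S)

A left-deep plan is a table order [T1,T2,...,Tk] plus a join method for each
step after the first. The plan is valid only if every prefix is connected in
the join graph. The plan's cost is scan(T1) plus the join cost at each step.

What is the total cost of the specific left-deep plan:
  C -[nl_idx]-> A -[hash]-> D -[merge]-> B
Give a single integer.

11480

step 1: scan C: cost=50, card=50
step 2: join A via nl_idx
    card(P join A) = 50*250/(5) = 2500
    cost = 50 + 50*8 + 2500 = 2950
step 3: join D via hash
    card(P join D) = 2500*120/(20*50) = 300
    cost = 2950 + 2*120*7 + 2500 = 7130
step 4: join B via merge
    card(P join B) = 300*150/(15*3*2) = 500
    cost = 7130 + 300*9 + 150*8 + 300 + 150 = 11480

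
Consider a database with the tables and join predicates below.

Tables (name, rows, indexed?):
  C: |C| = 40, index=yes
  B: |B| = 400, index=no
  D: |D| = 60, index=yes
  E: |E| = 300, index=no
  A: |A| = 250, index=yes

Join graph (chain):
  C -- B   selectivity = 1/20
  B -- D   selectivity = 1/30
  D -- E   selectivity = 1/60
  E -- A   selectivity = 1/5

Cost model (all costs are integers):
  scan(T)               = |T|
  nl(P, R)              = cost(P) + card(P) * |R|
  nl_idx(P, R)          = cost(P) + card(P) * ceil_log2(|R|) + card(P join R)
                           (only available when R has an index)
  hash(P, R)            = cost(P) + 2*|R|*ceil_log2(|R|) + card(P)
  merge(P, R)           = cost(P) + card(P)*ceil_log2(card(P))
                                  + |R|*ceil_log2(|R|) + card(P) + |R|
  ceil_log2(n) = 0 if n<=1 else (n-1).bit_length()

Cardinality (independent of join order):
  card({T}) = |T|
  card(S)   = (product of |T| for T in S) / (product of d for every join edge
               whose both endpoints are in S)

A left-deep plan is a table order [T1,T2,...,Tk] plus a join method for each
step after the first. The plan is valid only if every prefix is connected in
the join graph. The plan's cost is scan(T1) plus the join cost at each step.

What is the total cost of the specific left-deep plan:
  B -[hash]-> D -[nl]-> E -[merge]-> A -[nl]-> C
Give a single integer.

step 1: scan B: cost=400, card=400
step 2: join D via hash
    card(P join D) = 400*60/(30) = 800
    cost = 400 + 2*60*6 + 400 = 1520
step 3: join E via nl
    card(P join E) = 800*300/(60) = 4000
    cost = 1520 + 800*300 = 241520
step 4: join A via merge
    card(P join A) = 4000*250/(5) = 200000
    cost = 241520 + 4000*12 + 250*8 + 4000 + 250 = 295770
step 5: join C via nl
    card(P join C) = 200000*40/(20) = 400000
    cost = 295770 + 200000*40 = 8295770

8295770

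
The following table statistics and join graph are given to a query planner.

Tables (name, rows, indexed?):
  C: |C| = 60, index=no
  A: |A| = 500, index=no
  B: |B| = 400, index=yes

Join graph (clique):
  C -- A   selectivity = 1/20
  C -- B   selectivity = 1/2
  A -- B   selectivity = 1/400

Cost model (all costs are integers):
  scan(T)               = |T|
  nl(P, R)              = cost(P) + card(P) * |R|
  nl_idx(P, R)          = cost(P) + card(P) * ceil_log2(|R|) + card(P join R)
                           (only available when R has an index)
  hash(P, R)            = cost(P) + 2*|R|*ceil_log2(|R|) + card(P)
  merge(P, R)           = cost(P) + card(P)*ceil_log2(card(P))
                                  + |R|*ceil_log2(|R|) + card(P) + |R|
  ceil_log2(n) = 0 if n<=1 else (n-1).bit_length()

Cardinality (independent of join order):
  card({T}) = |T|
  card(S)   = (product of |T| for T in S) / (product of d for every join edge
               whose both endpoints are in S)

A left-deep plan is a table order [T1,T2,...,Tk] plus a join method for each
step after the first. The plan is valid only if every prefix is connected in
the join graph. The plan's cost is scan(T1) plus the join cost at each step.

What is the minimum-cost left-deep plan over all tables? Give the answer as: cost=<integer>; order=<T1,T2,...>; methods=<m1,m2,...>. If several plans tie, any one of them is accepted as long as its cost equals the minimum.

cost=6720; order=A,B,C; methods=nl_idx,hash

Selinger DP (subsets sized 1..n):
  {C}: scan cost=60, card=60
  {A}: scan cost=500, card=500
  {B}: scan cost=400, card=400
  {AC}: card=1500; try (C,hash)→1720, (A,merge)→5480, (C,merge)→5920, (A,hash)→9120, (A,nl)→30060, (C,nl)→30500; best=1720 via (C,hash)
  {BC}: card=12000; try (C,hash)→1520, (B,merge)→4480, (C,merge)→4820, (B,hash)→7320, (B,nl_idx)→12600, (B,nl)→24060 …(+1); best=1520 via (C,hash)
  {AB}: card=500; try (B,nl_idx)→5500, (B,hash)→8200, (A,merge)→9400, (B,merge)→9500, (A,hash)→9800, (A,nl)→200400 …(+1); best=5500 via (B,nl_idx)
  {ABC}: card=750; try (C,hash)→6720, (B,hash)→10420, (C,merge)→10920, (B,nl_idx)→15970, (A,hash)→22520, (B,merge)→23720 …(+4); best=6720 via (C,hash)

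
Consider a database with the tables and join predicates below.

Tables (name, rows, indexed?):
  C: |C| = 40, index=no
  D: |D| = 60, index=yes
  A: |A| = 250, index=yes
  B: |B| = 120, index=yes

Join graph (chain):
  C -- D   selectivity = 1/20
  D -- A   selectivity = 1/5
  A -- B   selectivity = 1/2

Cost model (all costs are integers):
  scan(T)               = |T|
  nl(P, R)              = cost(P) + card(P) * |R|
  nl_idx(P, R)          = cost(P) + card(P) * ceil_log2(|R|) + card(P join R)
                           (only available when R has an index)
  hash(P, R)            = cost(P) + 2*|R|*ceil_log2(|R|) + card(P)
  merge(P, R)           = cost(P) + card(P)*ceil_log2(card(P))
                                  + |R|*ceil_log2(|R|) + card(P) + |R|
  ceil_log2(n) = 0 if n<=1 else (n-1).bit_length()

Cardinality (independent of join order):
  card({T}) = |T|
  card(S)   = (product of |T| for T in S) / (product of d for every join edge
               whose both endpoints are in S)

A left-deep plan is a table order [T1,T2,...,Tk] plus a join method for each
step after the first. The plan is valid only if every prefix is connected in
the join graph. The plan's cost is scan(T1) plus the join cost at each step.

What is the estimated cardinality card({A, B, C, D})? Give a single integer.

Tables in S: A(250), B(120), C(40), D(60)
Edges inside S: C-D(d=20), D-A(d=5), A-B(d=2)
numerator = 250 * 120 * 40 * 60 = 72000000
denominator = 20 * 5 * 2 = 200
card(S) = 72000000 / 200 = 360000

360000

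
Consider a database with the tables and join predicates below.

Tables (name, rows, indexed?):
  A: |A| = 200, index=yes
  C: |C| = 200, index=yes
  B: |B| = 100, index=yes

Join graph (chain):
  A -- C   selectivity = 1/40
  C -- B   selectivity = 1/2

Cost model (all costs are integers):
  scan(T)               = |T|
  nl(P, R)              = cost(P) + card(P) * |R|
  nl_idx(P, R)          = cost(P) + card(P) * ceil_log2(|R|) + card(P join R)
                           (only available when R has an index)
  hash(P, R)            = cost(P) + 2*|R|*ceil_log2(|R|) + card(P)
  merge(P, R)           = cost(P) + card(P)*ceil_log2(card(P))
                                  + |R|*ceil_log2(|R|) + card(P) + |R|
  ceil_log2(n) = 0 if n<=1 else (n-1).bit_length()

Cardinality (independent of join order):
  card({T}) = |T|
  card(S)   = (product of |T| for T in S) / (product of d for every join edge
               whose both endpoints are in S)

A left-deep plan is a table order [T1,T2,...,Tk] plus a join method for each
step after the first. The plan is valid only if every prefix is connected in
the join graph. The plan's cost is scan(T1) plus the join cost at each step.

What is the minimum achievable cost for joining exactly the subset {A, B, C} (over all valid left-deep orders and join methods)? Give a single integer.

Selinger DP over subsets of {A,B,C}:
  {A}: scan cost=200, card=200
  {C}: scan cost=200, card=200
  {B}: scan cost=100, card=100
  {AC}: card=1000; try (C,nl_idx)→2800, (A,nl_idx)→2800, (C,hash)→3600, (A,hash)→3600, (C,merge)→3800, (A,merge)→3800 …(+2); best=2800 via (C,nl_idx)
  {BC}: card=10000; try (B,hash)→1800, (C,merge)→2700, (B,merge)→2800, (C,hash)→3400, (C,nl_idx)→10900, (B,nl_idx)→11600 …(+2); best=1800 via (B,hash)
  {ABC}: card=50000; try (B,hash)→5200, (B,merge)→14600, (A,hash)→15000, (B,nl_idx)→59800, (B,nl)→102800, (A,nl_idx)→131800 …(+2); best=5200 via (B,hash)

5200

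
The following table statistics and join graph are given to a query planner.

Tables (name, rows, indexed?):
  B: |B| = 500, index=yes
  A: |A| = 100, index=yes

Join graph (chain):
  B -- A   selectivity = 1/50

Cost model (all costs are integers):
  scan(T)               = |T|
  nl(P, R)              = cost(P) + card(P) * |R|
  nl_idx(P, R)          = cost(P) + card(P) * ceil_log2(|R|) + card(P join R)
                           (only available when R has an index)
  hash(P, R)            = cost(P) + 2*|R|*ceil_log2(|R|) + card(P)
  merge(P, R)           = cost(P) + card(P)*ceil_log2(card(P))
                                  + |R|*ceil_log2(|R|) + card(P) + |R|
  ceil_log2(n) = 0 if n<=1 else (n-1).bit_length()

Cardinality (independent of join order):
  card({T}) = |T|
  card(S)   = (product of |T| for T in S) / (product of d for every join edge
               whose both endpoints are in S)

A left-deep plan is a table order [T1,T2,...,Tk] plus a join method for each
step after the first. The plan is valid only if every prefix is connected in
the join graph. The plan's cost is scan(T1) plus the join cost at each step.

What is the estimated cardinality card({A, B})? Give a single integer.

Tables in S: A(100), B(500)
Edges inside S: B-A(d=50)
numerator = 100 * 500 = 50000
denominator = 50 = 50
card(S) = 50000 / 50 = 1000

1000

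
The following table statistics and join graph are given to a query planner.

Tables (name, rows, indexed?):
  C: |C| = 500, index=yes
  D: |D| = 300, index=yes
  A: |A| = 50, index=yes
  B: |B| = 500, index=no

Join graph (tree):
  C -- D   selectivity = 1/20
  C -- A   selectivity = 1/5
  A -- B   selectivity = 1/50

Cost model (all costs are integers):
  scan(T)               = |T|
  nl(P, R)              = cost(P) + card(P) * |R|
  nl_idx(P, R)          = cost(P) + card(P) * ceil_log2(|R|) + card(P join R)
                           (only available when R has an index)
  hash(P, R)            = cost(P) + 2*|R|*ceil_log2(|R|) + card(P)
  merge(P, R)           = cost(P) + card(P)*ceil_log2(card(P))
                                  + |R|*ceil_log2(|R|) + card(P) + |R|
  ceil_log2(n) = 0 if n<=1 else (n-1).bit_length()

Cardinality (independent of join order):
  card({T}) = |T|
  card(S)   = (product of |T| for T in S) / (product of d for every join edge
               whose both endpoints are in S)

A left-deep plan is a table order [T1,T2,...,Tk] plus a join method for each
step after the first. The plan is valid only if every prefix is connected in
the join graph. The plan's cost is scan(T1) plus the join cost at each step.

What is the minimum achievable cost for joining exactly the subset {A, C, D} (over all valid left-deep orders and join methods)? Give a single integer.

Selinger DP over subsets of {A,C,D}:
  {C}: scan cost=500, card=500
  {D}: scan cost=300, card=300
  {A}: scan cost=50, card=50
  {CD}: card=7500; try (D,hash)→6400, (C,merge)→8300, (D,merge)→8500, (C,hash)→9600, (C,nl_idx)→10500, (D,nl_idx)→12500 …(+2); best=6400 via (D,hash)
  {AC}: card=5000; try (A,hash)→1600, (C,merge)→5400, (C,nl_idx)→5500, (A,merge)→5850, (A,nl_idx)→8500, (C,hash)→9100 …(+2); best=1600 via (A,hash)
  {ACD}: card=75000; try (D,hash)→12000, (A,hash)→14500, (D,merge)→74600, (A,merge)→111750, (D,nl_idx)→121600, (A,nl_idx)→126400 …(+2); best=12000 via (D,hash)

12000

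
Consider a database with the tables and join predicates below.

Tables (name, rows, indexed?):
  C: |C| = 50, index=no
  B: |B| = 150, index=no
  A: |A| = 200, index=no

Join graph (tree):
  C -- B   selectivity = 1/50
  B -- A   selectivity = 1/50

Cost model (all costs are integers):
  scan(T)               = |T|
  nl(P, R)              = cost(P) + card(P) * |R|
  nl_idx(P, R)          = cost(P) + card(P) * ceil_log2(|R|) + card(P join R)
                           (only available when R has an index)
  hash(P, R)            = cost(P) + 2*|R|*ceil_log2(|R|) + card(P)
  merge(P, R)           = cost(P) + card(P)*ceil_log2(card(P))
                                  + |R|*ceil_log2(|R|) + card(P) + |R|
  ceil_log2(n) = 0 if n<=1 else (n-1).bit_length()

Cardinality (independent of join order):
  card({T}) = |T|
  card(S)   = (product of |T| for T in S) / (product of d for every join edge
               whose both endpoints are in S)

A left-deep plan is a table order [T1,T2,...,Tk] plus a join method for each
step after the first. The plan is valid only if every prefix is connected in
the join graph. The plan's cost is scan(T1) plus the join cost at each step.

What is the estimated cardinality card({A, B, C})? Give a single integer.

Tables in S: A(200), B(150), C(50)
Edges inside S: C-B(d=50), B-A(d=50)
numerator = 200 * 150 * 50 = 1500000
denominator = 50 * 50 = 2500
card(S) = 1500000 / 2500 = 600

600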